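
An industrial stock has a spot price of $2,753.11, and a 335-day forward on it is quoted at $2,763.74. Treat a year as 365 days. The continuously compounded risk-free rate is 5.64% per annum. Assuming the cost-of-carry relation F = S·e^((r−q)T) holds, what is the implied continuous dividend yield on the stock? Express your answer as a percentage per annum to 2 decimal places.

From F = S·e^((r−q)T): (r − q) = ln(F/S)/T
ln(2763.74/2753.11) = ln(1.003861) = 0.003854
(r − q) = 0.003854 / (335/365) = 0.004199
q = r − ln(F/S)/T = 0.0564 − 0.004199 = 0.052201
q = 5.22%

5.22%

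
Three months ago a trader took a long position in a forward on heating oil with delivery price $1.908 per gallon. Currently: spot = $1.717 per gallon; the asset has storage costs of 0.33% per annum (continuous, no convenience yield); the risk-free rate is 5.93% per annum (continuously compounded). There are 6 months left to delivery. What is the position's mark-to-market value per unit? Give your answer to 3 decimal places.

Current fair forward for the remaining 6 months: F = S·e^((r + u)·T), (r + u) = 0.0593 + 0.0033 = 0.0626
F = 1.717 · e^(0.0626 × 6/12) = 1.717 × 1.031795 = 1.7716
Value of long forward = (F − K)·e^(−rT) = (1.7716 − 1.908) · e^(−0.0593·6/12)
= -0.1364 × 0.970785 = -0.132

-$0.132 per gallon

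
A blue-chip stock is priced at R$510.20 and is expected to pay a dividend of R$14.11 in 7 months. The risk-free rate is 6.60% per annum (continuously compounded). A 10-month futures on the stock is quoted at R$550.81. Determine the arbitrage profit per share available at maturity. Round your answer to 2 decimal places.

PV(dividends) I = 14.11·e^(−0.0660·7/12) = 13.5771
Fair futures F* = (S − I)·e^(rT) = (510.20 − 13.5771)·e^0.055000 = 496.6229 × 1.056541 = 524.7025
Market R$550.81 > fair 524.7025: forward overpriced → cash-and-carry (borrow at r, buy the stock and collect the dividends, short the forward).
Profit at T = |F_mkt − F*| = |550.81 − 524.7025| = R$26.11 per share

R$26.11 per share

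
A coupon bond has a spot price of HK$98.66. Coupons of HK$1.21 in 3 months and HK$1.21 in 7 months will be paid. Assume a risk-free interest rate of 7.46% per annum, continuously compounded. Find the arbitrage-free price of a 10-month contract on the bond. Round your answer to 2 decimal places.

PV(coupons) I = 1.21·e^(−0.0746·3/12) + 1.21·e^(−0.0746·7/12)
I = 1.1876 + 1.1585 = 2.3461
F = (S − I)·e^(rT) = (98.66 − 2.3461) · e^(0.0746·10/12)
= 96.3139 · e^0.062167 = 96.3139 × 1.064140 = HK$102.49

HK$102.49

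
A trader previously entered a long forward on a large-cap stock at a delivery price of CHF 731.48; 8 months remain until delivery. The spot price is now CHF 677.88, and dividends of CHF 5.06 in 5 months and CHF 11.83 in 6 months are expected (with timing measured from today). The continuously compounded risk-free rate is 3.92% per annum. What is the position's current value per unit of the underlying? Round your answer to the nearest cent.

PV(remaining dividends) I = 5.06·e^(−0.0392·5/12) + 11.83·e^(−0.0392·6/12) = 16.5784
Current forward F = (S − I)·e^(rT) = (677.88 − 16.5784)·e^(0.0392·8/12) = 661.3016 × 1.026478 = 678.8115
Value (long) = (F − K)·e^(−rT) = (678.8115 − 731.48) × 0.974205 = -51.3099
Value = -CHF 51.31

-CHF 51.31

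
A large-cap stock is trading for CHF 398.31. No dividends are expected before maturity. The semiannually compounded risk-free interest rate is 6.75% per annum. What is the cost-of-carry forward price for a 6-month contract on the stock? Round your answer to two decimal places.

F = S · (1+r/2)^(2T)
= 398.31 × 1.033750
F = CHF 411.75

CHF 411.75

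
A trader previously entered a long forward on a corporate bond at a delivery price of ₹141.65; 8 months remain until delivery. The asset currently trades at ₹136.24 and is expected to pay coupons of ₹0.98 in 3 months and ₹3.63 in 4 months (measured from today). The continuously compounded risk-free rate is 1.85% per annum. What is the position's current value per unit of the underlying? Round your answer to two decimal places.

PV(remaining coupons) I = 0.98·e^(−0.0185·3/12) + 3.63·e^(−0.0185·4/12) = 4.5832
Current forward F = (S − I)·e^(rT) = (136.24 − 4.5832)·e^(0.0185·8/12) = 131.6568 × 1.012410 = 133.2907
Value (long) = (F − K)·e^(−rT) = (133.2907 − 141.65) × 0.987742 = -8.2568
Value = -₹8.26

-₹8.26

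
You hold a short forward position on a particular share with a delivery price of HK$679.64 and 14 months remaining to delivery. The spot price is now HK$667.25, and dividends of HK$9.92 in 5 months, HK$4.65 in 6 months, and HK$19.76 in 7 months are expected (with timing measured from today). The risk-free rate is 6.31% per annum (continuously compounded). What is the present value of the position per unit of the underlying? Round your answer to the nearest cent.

PV(remaining dividends) I = 9.92·e^(−0.0631·5/12) + 4.65·e^(−0.0631·6/12) + 19.76·e^(−0.0631·7/12) = 33.2141
Current forward F = (S − I)·e^(rT) = (667.25 − 33.2141)·e^(0.0631·14/12) = 634.0359 × 1.076394 = 682.4724
Value (long) = (F − K)·e^(−rT) = (682.4724 − 679.64) × 0.929028 = 2.6314
Short position value = −(long value) = -HK$2.63

-HK$2.63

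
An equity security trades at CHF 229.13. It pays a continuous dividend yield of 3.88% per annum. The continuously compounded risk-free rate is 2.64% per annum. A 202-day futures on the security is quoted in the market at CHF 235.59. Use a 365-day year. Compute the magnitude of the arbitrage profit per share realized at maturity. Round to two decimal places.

Fair futures: F* = S·e^(carry·T), with carry = (r − q) = 0.0264 − 0.0388 = -0.0124
F* = 229.13 · e^(-0.0124 × 202/365) = 229.13 · e^-0.006862 = 229.13 × 0.993161 = CHF 227.5630
Market CHF 235.59 > fair CHF 227.5630: forward overpriced → cash-and-carry (buy spot, short the forward).
At maturity, profit = |F_mkt − F*| = |235.59 − 227.5630| = CHF 8.03 per share

CHF 8.03 per share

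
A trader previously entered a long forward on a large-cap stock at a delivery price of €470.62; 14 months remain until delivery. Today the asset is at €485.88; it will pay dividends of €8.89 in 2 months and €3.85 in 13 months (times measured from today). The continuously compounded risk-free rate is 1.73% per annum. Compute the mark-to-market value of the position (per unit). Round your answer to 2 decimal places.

€12.02

PV(remaining dividends) I = 8.89·e^(−0.0173·2/12) + 3.85·e^(−0.0173·13/12) = 12.6429
Current forward F = (S − I)·e^(rT) = (485.88 − 12.6429)·e^(0.0173·14/12) = 473.2371 × 1.020388 = 482.8855
Value (long) = (F − K)·e^(−rT) = (482.8855 − 470.62) × 0.980019 = 12.0204
Value = €12.02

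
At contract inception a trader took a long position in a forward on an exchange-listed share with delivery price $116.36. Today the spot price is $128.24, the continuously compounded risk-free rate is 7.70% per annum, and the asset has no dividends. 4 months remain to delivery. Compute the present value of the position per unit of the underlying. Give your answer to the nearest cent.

$14.83

Current fair forward for the remaining 4 months: F = S·e^(r·T), r = 0.0770
F = 128.24 · e^(0.0770 × 4/12) = 128.24 × 1.025999 = 131.5741
Value of long forward = (F − K)·e^(−rT) = (131.5741 − 116.36) · e^(−0.0770·4/12)
= 15.2141 × 0.974660 = 14.83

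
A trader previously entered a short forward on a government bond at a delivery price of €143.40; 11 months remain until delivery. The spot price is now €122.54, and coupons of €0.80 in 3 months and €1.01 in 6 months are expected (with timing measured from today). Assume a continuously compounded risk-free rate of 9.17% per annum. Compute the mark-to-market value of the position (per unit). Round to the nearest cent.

PV(remaining coupons) I = 0.80·e^(−0.0917·3/12) + 1.01·e^(−0.0917·6/12) = 1.7466
Current forward F = (S − I)·e^(rT) = (122.54 − 1.7466)·e^(0.0917·11/12) = 120.7934 × 1.087692 = 131.3860
Value (long) = (F − K)·e^(−rT) = (131.3860 − 143.40) × 0.919378 = -11.0454
Short position value = −(long value) = €11.05

€11.05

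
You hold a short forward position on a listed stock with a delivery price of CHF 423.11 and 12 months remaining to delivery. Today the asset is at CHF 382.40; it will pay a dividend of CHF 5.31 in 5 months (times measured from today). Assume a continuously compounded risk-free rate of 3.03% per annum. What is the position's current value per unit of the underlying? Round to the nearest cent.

CHF 33.33

PV(remaining dividends) I = 5.31·e^(−0.0303·5/12) = 5.2434
Current forward F = (S − I)·e^(rT) = (382.40 − 5.2434)·e^(0.0303·12/12) = 377.1566 × 1.030764 = 388.7594
Value (long) = (F − K)·e^(−rT) = (388.7594 − 423.11) × 0.970154 = -33.3254
Short position value = −(long value) = CHF 33.33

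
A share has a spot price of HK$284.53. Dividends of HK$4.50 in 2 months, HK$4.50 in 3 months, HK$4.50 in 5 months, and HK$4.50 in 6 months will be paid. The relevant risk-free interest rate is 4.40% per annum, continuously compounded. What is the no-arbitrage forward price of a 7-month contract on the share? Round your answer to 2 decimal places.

PV(dividends) I = 4.50·e^(−0.0440·2/12) + 4.50·e^(−0.0440·3/12) + 4.50·e^(−0.0440·5/12) + 4.50·e^(−0.0440·6/12)
I = 4.4671 + 4.4508 + 4.4183 + 4.4021 = 17.7383
F = (S − I)·e^(rT) = (284.53 − 17.7383) · e^(0.0440·7/12)
= 266.7917 · e^0.025667 = 266.7917 × 1.025999 = HK$273.73

HK$273.73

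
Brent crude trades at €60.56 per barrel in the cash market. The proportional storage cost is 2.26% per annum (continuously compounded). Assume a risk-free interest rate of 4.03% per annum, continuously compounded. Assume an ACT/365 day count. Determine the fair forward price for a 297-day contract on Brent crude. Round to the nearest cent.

Net carry = r + u − y = 0.0403 + 0.0226 − 0.0000 = 0.0629
F = S·e^((r+u−y)T) = 60.56 · e^(0.0629 × 297/365) = 60.56 · e^0.051182
= 60.56 × 1.052514 = €63.74 per barrel

€63.74 per barrel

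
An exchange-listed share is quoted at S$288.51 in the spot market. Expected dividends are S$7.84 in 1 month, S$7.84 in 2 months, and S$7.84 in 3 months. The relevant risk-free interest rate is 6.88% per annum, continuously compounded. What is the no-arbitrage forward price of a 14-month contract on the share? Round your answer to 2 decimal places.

S$287.43

PV(dividends) I = 7.84·e^(−0.0688·1/12) + 7.84·e^(−0.0688·2/12) + 7.84·e^(−0.0688·3/12)
I = 7.7952 + 7.7506 + 7.7063 = 23.2521
F = (S − I)·e^(rT) = (288.51 − 23.2521) · e^(0.0688·14/12)
= 265.2579 · e^0.080267 = 265.2579 × 1.083576 = S$287.43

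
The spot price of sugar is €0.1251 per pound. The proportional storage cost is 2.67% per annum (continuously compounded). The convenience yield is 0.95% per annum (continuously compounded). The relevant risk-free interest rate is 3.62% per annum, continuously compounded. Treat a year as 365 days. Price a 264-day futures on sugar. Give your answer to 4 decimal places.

€0.1300 per pound

Net carry = r + u − y = 0.0362 + 0.0267 − 0.0095 = 0.0534
F = S·e^((r+u−y)T) = 0.1251 · e^(0.0534 × 264/365) = 0.1251 · e^0.038624
= 0.1251 × 1.039380 = €0.1300 per pound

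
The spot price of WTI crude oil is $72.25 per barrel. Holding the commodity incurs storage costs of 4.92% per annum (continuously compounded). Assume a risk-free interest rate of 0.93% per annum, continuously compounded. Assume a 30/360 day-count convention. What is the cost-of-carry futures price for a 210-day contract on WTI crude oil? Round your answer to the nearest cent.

Net carry = r + u − y = 0.0093 + 0.0492 − 0.0000 = 0.0585
F = S·e^((r+u−y)T) = 72.25 · e^(0.0585 × 210/360) = 72.25 · e^0.034125
= 72.25 × 1.034714 = $74.76 per barrel

$74.76 per barrel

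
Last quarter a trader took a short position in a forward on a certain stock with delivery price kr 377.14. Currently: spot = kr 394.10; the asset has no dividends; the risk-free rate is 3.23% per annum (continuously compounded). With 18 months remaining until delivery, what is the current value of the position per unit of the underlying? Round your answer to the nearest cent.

-kr 34.80

Current fair forward for the remaining 18 months: F = S·e^(r·T), r = 0.0323
F = 394.10 · e^(0.0323 × 18/12) = 394.10 × 1.049643 = 413.6643
Value of long forward = (F − K)·e^(−rT) = (413.6643 − 377.14) · e^(−0.0323·18/12)
= 36.5243 × 0.952705 = 34.80
Short position value = −(long value) = -kr 34.80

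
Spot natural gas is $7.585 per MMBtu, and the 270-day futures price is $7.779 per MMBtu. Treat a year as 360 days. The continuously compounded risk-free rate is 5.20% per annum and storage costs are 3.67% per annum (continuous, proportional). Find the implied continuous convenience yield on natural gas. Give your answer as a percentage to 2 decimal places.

5.50%

F = S·e^((r+u−y)T) ⇒ (r+u−y) = ln(F/S)/T
ln(7.779/7.585) = 0.025255; /T ⇒ 0.033673
y = r + u − ln(F/S)/T = 0.0520 + 0.0367 − 0.033673 = 0.055027
y = 5.50%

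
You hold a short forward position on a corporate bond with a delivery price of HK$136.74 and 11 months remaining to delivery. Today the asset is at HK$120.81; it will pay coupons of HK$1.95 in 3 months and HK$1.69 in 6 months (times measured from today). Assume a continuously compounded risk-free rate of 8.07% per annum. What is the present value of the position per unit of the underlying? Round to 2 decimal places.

HK$9.71

PV(remaining coupons) I = 1.95·e^(−0.0807·3/12) + 1.69·e^(−0.0807·6/12) = 3.5342
Current forward F = (S − I)·e^(rT) = (120.81 − 3.5342)·e^(0.0807·11/12) = 117.2758 × 1.076780 = 126.2802
Value (long) = (F − K)·e^(−rT) = (126.2802 − 136.74) × 0.928695 = -9.7140
Short position value = −(long value) = HK$9.71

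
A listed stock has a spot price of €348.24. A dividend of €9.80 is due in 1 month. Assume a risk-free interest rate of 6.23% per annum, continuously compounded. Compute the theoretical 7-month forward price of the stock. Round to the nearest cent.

PV(dividends) I = 9.80·e^(−0.0623·1/12)
I = 9.7493
F = (S − I)·e^(rT) = (348.24 − 9.7493) · e^(0.0623·7/12)
= 338.4907 · e^0.036342 = 338.4907 × 1.037010 = €351.02

€351.02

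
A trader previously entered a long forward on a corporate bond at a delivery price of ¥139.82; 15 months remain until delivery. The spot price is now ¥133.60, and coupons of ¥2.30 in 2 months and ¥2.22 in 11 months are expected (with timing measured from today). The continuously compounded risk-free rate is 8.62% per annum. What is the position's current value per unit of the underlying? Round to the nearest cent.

PV(remaining coupons) I = 2.30·e^(−0.0862·2/12) + 2.22·e^(−0.0862·11/12) = 4.3185
Current forward F = (S − I)·e^(rT) = (133.60 − 4.3185)·e^(0.0862·15/12) = 129.2815 × 1.113769 = 143.9897
Value (long) = (F − K)·e^(−rT) = (143.9897 − 139.82) × 0.897852 = 3.7438
Value = ¥3.74

¥3.74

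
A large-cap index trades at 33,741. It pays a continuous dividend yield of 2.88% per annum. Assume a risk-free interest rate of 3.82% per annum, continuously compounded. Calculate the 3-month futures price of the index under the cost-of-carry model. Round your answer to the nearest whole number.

33,820

F = S·e^((r − q)T) = 33741 · e^((0.0382 − 0.0288) × 3/12)
= 33741 · e^0.002350 = 33741 × 1.002353
F = 33,820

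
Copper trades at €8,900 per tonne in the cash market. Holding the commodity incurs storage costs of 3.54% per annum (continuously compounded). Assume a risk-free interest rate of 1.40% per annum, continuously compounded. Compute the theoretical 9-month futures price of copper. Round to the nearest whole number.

€9,236 per tonne

Net carry = r + u − y = 0.0140 + 0.0354 − 0.0000 = 0.0494
F = S·e^((r+u−y)T) = 8900 · e^(0.0494 × 9/12) = 8900 · e^0.037050
= 8900 × 1.037745 = €9,236 per tonne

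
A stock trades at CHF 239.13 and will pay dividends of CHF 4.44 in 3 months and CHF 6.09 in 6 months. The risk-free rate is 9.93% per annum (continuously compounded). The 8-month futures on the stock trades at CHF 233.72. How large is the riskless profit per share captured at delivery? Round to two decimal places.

PV(dividends) I = 4.44·e^(−0.0993·3/12) + 6.09·e^(−0.0993·6/12) = 10.1261
Fair futures F* = (S − I)·e^(rT) = (239.13 − 10.1261)·e^0.066200 = 229.0039 × 1.068440 = 244.6769
Market CHF 233.72 < fair 244.6769: forward underpriced → reverse cash-and-carry (short the stock, invest proceeds at r, pay the dividends, go long the forward).
Profit at T = |F_mkt − F*| = |233.72 − 244.6769| = CHF 10.96 per share

CHF 10.96 per share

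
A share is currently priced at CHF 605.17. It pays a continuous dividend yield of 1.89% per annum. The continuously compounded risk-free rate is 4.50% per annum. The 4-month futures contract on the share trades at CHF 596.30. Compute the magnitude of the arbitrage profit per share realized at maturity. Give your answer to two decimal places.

Fair futures: F* = S·e^(carry·T), with carry = (r − q) = 0.0450 − 0.0189 = 0.0261
F* = 605.17 · e^(0.0261 × 4/12) = 605.17 · e^0.008700 = 605.17 × 1.008738 = CHF 610.4580
Market CHF 596.30 < fair CHF 610.4580: forward underpriced → reverse cash-and-carry (short spot, go long the forward).
At maturity, profit = |F_mkt − F*| = |596.30 − 610.4580| = CHF 14.16 per share

CHF 14.16 per share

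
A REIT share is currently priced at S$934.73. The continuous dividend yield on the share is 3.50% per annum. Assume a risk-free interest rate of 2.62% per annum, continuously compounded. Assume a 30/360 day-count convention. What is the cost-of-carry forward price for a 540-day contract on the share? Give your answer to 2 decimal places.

F = S·e^((r − q)T) = 934.73 · e^((0.0262 − 0.0350) × 540/360)
= 934.73 · e^-0.013200 = 934.73 × 0.986887
F = S$922.47

S$922.47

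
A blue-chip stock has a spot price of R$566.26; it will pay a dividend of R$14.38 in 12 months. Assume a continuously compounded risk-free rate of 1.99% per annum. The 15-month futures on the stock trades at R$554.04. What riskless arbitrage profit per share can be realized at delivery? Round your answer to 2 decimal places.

PV(dividends) I = 14.38·e^(−0.0199·12/12) = 14.0967
Fair futures F* = (S − I)·e^(rT) = (566.26 − 14.0967)·e^0.024875 = 552.1633 × 1.025187 = 566.0706
Market R$554.04 < fair 566.0706: forward underpriced → reverse cash-and-carry (short the stock, invest proceeds at r, pay the dividends, go long the forward).
Profit at T = |F_mkt − F*| = |554.04 − 566.0706| = R$12.03 per share

R$12.03 per share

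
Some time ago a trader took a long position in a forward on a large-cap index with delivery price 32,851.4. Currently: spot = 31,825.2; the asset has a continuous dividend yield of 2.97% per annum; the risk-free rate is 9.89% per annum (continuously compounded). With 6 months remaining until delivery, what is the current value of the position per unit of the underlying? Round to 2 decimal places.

89.68

Current fair forward for the remaining 6 months: F = S·e^((r − q)·T), (r − q) = 0.0989 − 0.0297 = 0.0692
F = 31825.2 · e^(0.0692 × 6/12) = 31825.2 × 1.03520554 = 32945.6234
Value of long forward = (F − K)·e^(−rT) = (32945.6234 − 32851.4) · e^(−0.0989·6/12)
= 94.2234 × 0.95175274 = 89.68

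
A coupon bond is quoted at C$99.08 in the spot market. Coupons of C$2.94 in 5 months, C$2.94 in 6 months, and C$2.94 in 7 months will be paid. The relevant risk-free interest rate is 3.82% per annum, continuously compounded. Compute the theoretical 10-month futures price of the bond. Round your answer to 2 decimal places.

PV(coupons) I = 2.94·e^(−0.0382·5/12) + 2.94·e^(−0.0382·6/12) + 2.94·e^(−0.0382·7/12)
I = 2.8936 + 2.8844 + 2.8752 = 8.6532
F = (S − I)·e^(rT) = (99.08 − 8.6532) · e^(0.0382·10/12)
= 90.4268 · e^0.031833 = 90.4268 × 1.032345 = C$93.35

C$93.35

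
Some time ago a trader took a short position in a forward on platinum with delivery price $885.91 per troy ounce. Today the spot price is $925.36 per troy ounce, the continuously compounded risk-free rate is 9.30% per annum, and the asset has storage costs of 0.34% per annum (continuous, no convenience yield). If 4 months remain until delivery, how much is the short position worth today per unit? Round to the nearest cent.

Current fair forward for the remaining 4 months: F = S·e^((r + u)·T), (r + u) = 0.0930 + 0.0034 = 0.0964
F = 925.36 · e^(0.0964 × 4/12) = 925.36 × 1.032655 = 955.5776
Value of long forward = (F − K)·e^(−rT) = (955.5776 − 885.91) · e^(−0.0930·4/12)
= 69.6676 × 0.969476 = 67.54
Short position value = −(long value) = -$67.54

-$67.54 per troy ounce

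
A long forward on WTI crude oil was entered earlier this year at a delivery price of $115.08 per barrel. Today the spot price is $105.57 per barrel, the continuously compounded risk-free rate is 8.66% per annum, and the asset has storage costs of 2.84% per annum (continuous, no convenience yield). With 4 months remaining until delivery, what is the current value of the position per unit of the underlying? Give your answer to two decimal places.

Current fair forward for the remaining 4 months: F = S·e^((r + u)·T), (r + u) = 0.0866 + 0.0284 = 0.1150
F = 105.57 · e^(0.1150 × 4/12) = 105.57 × 1.039078 = 109.6955
Value of long forward = (F − K)·e^(−rT) = (109.6955 − 115.08) · e^(−0.0866·4/12)
= -5.3845 × 0.971546 = -5.23

-$5.23 per barrel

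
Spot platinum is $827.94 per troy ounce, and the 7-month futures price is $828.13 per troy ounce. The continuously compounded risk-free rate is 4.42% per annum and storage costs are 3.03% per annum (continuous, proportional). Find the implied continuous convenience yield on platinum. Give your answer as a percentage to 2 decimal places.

7.41%

F = S·e^((r+u−y)T) ⇒ (r+u−y) = ln(F/S)/T
ln(828.13/827.94) = 0.000229; /T ⇒ 0.000393
y = r + u − ln(F/S)/T = 0.0442 + 0.0303 − 0.000393 = 0.074107
y = 7.41%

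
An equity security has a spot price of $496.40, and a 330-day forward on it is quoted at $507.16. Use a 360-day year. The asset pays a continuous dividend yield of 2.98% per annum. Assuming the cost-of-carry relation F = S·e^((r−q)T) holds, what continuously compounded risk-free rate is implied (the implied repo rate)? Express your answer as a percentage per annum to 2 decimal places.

5.32%

From F = S·e^((r−q)T): (r − q) = ln(F/S)/T
ln(507.16/496.40) = ln(1.021676) = 0.021444
(r − q) = 0.021444 / (330/360) = 0.023393
r = ln(F/S)/T + q = 0.023393 + 0.0298 = 0.053193
r = 5.32%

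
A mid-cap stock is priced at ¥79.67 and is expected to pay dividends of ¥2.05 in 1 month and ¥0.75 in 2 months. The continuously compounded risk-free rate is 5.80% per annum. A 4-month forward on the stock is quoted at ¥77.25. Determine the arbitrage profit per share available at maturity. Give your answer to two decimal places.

¥1.14 per share

PV(dividends) I = 2.05·e^(−0.0580·1/12) + 0.75·e^(−0.0580·2/12) = 2.7829
Fair forward F* = (S − I)·e^(rT) = (79.67 − 2.7829)·e^0.019333 = 76.8871 × 1.019521 = 78.3880
Market ¥77.25 < fair 78.3880: forward underpriced → reverse cash-and-carry (short the stock, invest proceeds at r, pay the dividends, go long the forward).
Profit at T = |F_mkt − F*| = |77.25 − 78.3880| = ¥1.14 per share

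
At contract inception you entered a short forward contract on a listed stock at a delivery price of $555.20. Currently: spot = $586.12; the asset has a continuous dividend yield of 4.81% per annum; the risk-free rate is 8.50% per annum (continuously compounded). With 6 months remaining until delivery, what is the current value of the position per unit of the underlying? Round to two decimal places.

-$40.09

Current fair forward for the remaining 6 months: F = S·e^((r − q)·T), (r − q) = 0.0850 − 0.0481 = 0.0369
F = 586.12 · e^(0.0369 × 6/12) = 586.12 × 1.018621 = 597.0341
Value of long forward = (F − K)·e^(−rT) = (597.0341 − 555.20) · e^(−0.0850·6/12)
= 41.8341 × 0.958390 = 40.09
Short position value = −(long value) = -$40.09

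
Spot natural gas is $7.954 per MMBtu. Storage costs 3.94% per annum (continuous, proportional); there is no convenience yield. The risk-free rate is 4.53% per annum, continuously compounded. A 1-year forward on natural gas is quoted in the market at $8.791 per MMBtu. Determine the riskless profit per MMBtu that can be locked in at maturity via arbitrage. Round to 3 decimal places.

Fair forward: F* = S·e^(carry·T), with carry = (r + u) = 0.0453 + 0.0394 = 0.0847
F* = 7.954 · e^(0.0847 × 1) = 7.954 · e^0.084700 = 7.954 × 1.088391 = $8.6571
Market $8.791 > fair $8.6571: forward overpriced → cash-and-carry (buy spot, short the forward).
At maturity, profit = |F_mkt − F*| = |8.791 − 8.6571| = $0.134 per MMBtu

$0.134 per MMBtu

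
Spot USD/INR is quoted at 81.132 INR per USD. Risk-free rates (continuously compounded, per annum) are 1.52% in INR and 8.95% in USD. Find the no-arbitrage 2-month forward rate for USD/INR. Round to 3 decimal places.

80.134

F = S·e^((r_INR − r_USD)T) = 81.132 · e^((0.0152 − 0.0895) × 2/12)
= 81.132 · e^-0.012383 = 81.132 × 0.987693
F = 80.134 INR per USD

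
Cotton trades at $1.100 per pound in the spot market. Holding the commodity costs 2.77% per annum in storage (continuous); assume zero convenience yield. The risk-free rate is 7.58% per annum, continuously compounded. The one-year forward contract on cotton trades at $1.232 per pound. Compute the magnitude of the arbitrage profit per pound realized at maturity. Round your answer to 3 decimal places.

Fair forward: F* = S·e^(carry·T), with carry = (r + u) = 0.0758 + 0.0277 = 0.1035
F* = 1.100 · e^(0.1035 × 12/12) = 1.100 · e^0.103500 = 1.100 × 1.109046 = $1.2200
Market $1.232 > fair $1.2200: forward overpriced → cash-and-carry (buy spot, short the forward).
At maturity, profit = |F_mkt − F*| = |1.232 − 1.2200| = $0.012 per pound

$0.012 per pound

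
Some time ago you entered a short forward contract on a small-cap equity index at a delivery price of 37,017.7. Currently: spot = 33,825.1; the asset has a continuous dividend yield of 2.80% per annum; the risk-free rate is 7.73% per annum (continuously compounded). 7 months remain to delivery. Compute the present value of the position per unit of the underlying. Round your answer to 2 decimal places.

Current fair forward for the remaining 7 months: F = S·e^((r − q)·T), (r − q) = 0.0773 − 0.0280 = 0.0493
F = 33825.1 · e^(0.0493 × 7/12) = 33825.1 × 1.02917585 = 34811.9760
Value of long forward = (F − K)·e^(−rT) = (34811.9760 − 37017.7) · e^(−0.0773·7/12)
= -2205.7240 × 0.95590985 = -2108.47
Short position value = −(long value) = 2108.47

2108.47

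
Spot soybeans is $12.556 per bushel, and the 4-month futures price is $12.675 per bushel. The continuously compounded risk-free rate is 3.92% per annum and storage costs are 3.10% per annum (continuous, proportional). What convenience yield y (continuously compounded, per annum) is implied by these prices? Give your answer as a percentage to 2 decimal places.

4.19%

F = S·e^((r+u−y)T) ⇒ (r+u−y) = ln(F/S)/T
ln(12.675/12.556) = 0.009433; /T ⇒ 0.028299
y = r + u − ln(F/S)/T = 0.0392 + 0.0310 − 0.028299 = 0.041901
y = 4.19%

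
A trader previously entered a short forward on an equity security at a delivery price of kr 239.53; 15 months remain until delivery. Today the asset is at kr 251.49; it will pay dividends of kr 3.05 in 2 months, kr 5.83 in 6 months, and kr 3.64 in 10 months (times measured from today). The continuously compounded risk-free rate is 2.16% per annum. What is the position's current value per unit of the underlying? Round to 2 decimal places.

PV(remaining dividends) I = 3.05·e^(−0.0216·2/12) + 5.83·e^(−0.0216·6/12) + 3.64·e^(−0.0216·10/12) = 12.3815
Current forward F = (S − I)·e^(rT) = (251.49 − 12.3815)·e^(0.0216·15/12) = 239.1085 × 1.027368 = 245.6524
Value (long) = (F − K)·e^(−rT) = (245.6524 − 239.53) × 0.973361 = 5.9593
Short position value = −(long value) = -kr 5.96

-kr 5.96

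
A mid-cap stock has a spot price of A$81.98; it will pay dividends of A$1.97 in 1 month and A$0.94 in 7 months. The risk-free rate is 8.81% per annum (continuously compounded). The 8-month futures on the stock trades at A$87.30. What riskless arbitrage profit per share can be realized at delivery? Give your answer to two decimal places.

A$3.38 per share

PV(dividends) I = 1.97·e^(−0.0881·1/12) + 0.94·e^(−0.0881·7/12) = 2.8485
Fair futures F* = (S − I)·e^(rT) = (81.98 − 2.8485)·e^0.058733 = 79.1315 × 1.060492 = 83.9183
Market A$87.30 > fair 83.9183: forward overpriced → cash-and-carry (borrow at r, buy the stock and collect the dividends, short the forward).
Profit at T = |F_mkt − F*| = |87.30 − 83.9183| = A$3.38 per share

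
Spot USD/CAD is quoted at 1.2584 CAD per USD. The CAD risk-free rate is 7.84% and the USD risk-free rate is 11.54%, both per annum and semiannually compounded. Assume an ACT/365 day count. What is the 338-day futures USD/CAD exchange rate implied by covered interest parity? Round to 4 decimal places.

1.2179

By covered interest parity, F = S · (1+r_CAD/2)^(2T) / (1+r_USD/2)^(2T)
= 1.2584 × 1.073811 / 1.109483 = 1.2584 × 0.967848
F = 1.2179 CAD per USD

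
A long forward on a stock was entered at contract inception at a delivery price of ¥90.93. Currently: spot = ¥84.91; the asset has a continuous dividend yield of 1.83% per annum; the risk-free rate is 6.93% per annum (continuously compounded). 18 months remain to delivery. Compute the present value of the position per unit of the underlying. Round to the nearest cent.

¥0.66

Current fair forward for the remaining 18 months: F = S·e^((r − q)·T), (r − q) = 0.0693 − 0.0183 = 0.0510
F = 84.91 · e^(0.0510 × 18/12) = 84.91 × 1.079502 = 91.6605
Value of long forward = (F − K)·e^(−rT) = (91.6605 − 90.93) · e^(−0.0693·18/12)
= 0.7305 × 0.901270 = 0.66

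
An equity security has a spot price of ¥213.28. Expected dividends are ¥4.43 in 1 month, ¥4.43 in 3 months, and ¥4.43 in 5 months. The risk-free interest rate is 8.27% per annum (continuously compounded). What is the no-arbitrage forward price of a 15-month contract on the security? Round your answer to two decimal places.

¥222.07

PV(dividends) I = 4.43·e^(−0.0827·1/12) + 4.43·e^(−0.0827·3/12) + 4.43·e^(−0.0827·5/12)
I = 4.3996 + 4.3394 + 4.2799 = 13.0189
F = (S − I)·e^(rT) = (213.28 − 13.0189) · e^(0.0827·15/12)
= 200.2611 · e^0.103375 = 200.2611 × 1.108907 = ¥222.07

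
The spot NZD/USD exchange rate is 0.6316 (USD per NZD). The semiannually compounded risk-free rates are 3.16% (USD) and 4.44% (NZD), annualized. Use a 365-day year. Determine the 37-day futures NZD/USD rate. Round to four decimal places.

0.6308

By covered interest parity, F = S · (1+r_USD/2)^(2T) / (1+r_NZD/2)^(2T)
= 0.6316 × 1.003183 / 1.004462 = 0.6316 × 0.998727
F = 0.6308 USD per NZD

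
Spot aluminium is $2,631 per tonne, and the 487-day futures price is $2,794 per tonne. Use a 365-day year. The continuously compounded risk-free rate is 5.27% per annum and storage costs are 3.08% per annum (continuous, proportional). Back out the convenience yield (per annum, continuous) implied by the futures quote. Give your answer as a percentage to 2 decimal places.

3.84%

F = S·e^((r+u−y)T) ⇒ (r+u−y) = ln(F/S)/T
ln(2794/2631) = 0.060110; /T ⇒ 0.045052
y = r + u − ln(F/S)/T = 0.0527 + 0.0308 − 0.045052 = 0.038448
y = 3.84%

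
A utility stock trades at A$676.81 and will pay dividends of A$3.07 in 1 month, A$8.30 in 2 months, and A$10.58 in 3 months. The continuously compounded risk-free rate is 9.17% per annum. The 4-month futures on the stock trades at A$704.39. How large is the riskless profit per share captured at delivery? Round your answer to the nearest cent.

PV(dividends) I = 3.07·e^(−0.0917·1/12) + 8.30·e^(−0.0917·2/12) + 10.58·e^(−0.0917·3/12) = 21.5610
Fair futures F* = (S − I)·e^(rT) = (676.81 − 21.5610)·e^0.030567 = 655.2490 × 1.031039 = 675.5873
Market A$704.39 > fair 675.5873: forward overpriced → cash-and-carry (borrow at r, buy the stock and collect the dividends, short the forward).
Profit at T = |F_mkt − F*| = |704.39 − 675.5873| = A$28.80 per share

A$28.80 per share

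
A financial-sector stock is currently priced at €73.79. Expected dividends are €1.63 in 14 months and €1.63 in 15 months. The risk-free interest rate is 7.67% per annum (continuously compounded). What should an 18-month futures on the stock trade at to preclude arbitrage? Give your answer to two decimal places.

€79.45

PV(dividends) I = 1.63·e^(−0.0767·14/12) + 1.63·e^(−0.0767·15/12)
I = 1.4905 + 1.4810 = 2.9715
F = (S − I)·e^(rT) = (73.79 − 2.9715) · e^(0.0767·18/12)
= 70.8185 · e^0.115050 = 70.8185 × 1.121930 = €79.45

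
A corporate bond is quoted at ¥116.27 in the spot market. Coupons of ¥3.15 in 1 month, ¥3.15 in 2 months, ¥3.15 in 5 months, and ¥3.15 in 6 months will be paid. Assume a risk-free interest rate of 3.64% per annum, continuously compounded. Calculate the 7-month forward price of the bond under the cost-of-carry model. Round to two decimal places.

¥106.03

PV(coupons) I = 3.15·e^(−0.0364·1/12) + 3.15·e^(−0.0364·2/12) + 3.15·e^(−0.0364·5/12) + 3.15·e^(−0.0364·6/12)
I = 3.1405 + 3.1309 + 3.1026 + 3.0932 = 12.4672
F = (S − I)·e^(rT) = (116.27 − 12.4672) · e^(0.0364·7/12)
= 103.8028 · e^0.021233 = 103.8028 × 1.021460 = ¥106.03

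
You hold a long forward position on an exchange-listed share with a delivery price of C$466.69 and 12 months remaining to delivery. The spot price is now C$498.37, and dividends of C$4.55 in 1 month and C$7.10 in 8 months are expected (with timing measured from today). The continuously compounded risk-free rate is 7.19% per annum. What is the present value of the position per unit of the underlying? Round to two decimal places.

C$52.77

PV(remaining dividends) I = 4.55·e^(−0.0719·1/12) + 7.10·e^(−0.0719·8/12) = 11.2905
Current forward F = (S − I)·e^(rT) = (498.37 − 11.2905)·e^(0.0719·12/12) = 487.0795 × 1.074548 = 523.3903
Value (long) = (F − K)·e^(−rT) = (523.3903 − 466.69) × 0.930624 = 52.7667
Value = C$52.77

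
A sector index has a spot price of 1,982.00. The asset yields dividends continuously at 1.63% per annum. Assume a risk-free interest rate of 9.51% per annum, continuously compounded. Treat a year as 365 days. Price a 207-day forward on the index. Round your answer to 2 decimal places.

F = S·e^((r − q)T) = 1982.00 · e^((0.0951 − 0.0163) × 207/365)
= 1982.00 · e^0.04468932 = 1982.00 × 1.04570293
F = 2,072.58

2,072.58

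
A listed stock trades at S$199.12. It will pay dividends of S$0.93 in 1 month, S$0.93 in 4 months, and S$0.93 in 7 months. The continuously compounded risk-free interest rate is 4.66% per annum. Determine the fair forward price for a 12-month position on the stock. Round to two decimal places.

S$205.74

PV(dividends) I = 0.93·e^(−0.0466·1/12) + 0.93·e^(−0.0466·4/12) + 0.93·e^(−0.0466·7/12)
I = 0.9264 + 0.9157 + 0.9051 = 2.7472
F = (S − I)·e^(rT) = (199.12 − 2.7472) · e^(0.0466·12/12)
= 196.3728 · e^0.046600 = 196.3728 × 1.047703 = S$205.74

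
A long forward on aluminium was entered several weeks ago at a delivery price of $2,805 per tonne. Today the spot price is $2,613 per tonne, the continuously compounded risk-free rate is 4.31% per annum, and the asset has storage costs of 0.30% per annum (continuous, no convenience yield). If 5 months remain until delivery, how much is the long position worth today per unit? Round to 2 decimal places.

-$138.81 per tonne

Current fair forward for the remaining 5 months: F = S·e^((r + u)·T), (r + u) = 0.0431 + 0.0030 = 0.0461
F = 2613 · e^(0.0461 × 5/12) = 2613 × 1.01939400 = 2663.6765
Value of long forward = (F − K)·e^(−rT) = (2663.6765 − 2805) · e^(−0.0431·5/12)
= -141.3235 × 0.98220196 = -138.81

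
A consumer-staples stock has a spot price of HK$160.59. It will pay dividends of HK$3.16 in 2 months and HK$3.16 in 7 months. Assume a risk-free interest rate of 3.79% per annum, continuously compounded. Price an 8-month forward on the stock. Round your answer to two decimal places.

PV(dividends) I = 3.16·e^(−0.0379·2/12) + 3.16·e^(−0.0379·7/12)
I = 3.1401 + 3.0909 = 6.2310
F = (S − I)·e^(rT) = (160.59 − 6.2310) · e^(0.0379·8/12)
= 154.3590 · e^0.025267 = 154.3590 × 1.025589 = HK$158.31

HK$158.31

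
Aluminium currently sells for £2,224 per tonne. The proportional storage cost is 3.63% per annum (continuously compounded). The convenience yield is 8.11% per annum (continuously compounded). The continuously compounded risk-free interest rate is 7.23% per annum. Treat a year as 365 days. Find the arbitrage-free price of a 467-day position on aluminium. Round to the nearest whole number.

£2,304 per tonne

Net carry = r + u − y = 0.0723 + 0.0363 − 0.0811 = 0.0275
F = S·e^((r+u−y)T) = 2224 · e^(0.0275 × 467/365) = 2224 · e^0.035185
= 2224 × 1.035811 = £2,304 per tonne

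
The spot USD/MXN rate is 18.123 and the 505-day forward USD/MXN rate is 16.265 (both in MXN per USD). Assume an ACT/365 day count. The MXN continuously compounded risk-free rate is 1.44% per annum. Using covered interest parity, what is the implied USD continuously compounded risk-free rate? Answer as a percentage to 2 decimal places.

9.26%

F = S·e^((r_MXN − r_USD)T) ⇒ r_USD = r_MXN − ln(F/S)/T
ln(16.265/18.123) = -0.108166; /(505/365) = -0.078179
r_USD = 0.0144 + 0.078179 = 0.092579
r_USD = 9.26%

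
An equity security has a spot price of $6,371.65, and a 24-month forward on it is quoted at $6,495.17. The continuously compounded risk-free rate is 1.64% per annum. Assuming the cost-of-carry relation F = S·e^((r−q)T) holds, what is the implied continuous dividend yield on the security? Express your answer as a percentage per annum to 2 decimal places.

From F = S·e^((r−q)T): (r − q) = ln(F/S)/T
ln(6495.17/6371.65) = ln(1.019386) = 0.019200
(r − q) = 0.019200 / (24/12) = 0.009600
q = r − ln(F/S)/T = 0.0164 − 0.009600 = 0.006800
q = 0.68%

0.68%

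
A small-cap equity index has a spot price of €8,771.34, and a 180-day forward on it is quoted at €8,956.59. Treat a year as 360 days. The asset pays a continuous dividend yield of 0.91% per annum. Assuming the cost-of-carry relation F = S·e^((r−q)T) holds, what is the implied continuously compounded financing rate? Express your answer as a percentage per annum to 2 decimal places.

5.09%

From F = S·e^((r−q)T): (r − q) = ln(F/S)/T
ln(8956.59/8771.34) = ln(1.021120) = 0.020900
(r − q) = 0.020900 / (180/360) = 0.041800
r = ln(F/S)/T + q = 0.041800 + 0.0091 = 0.050900
r = 5.09%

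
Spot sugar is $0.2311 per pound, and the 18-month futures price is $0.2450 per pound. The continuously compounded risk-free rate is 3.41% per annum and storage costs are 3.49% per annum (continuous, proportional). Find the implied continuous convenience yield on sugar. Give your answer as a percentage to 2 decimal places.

3.01%

F = S·e^((r+u−y)T) ⇒ (r+u−y) = ln(F/S)/T
ln(0.2450/0.2311) = 0.058408; /T ⇒ 0.038939
y = r + u − ln(F/S)/T = 0.0341 + 0.0349 − 0.038939 = 0.030061
y = 3.01%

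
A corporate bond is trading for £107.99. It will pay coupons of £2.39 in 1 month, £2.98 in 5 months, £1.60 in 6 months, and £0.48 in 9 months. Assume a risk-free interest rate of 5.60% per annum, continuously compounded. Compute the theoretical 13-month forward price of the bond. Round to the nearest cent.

£106.98

PV(coupons) I = 2.39·e^(−0.0560·1/12) + 2.98·e^(−0.0560·5/12) + 1.60·e^(−0.0560·6/12) + 0.48·e^(−0.0560·9/12)
I = 2.3789 + 2.9113 + 1.5558 + 0.4603 = 7.3063
F = (S − I)·e^(rT) = (107.99 − 7.3063) · e^(0.0560·13/12)
= 100.6837 · e^0.060667 = 100.6837 × 1.062545 = £106.98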